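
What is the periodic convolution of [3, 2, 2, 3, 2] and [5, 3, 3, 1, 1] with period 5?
Use y[k] = Σ_j a[j]·b[(k-j) mod 5]. y[0] = 3×5 + 2×1 + 2×1 + 3×3 + 2×3 = 34; y[1] = 3×3 + 2×5 + 2×1 + 3×1 + 2×3 = 30; y[2] = 3×3 + 2×3 + 2×5 + 3×1 + 2×1 = 30; y[3] = 3×1 + 2×3 + 2×3 + 3×5 + 2×1 = 32; y[4] = 3×1 + 2×1 + 2×3 + 3×3 + 2×5 = 30. Result: [34, 30, 30, 32, 30]

[34, 30, 30, 32, 30]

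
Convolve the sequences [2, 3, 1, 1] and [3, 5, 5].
y[0] = 2×3 = 6; y[1] = 2×5 + 3×3 = 19; y[2] = 2×5 + 3×5 + 1×3 = 28; y[3] = 3×5 + 1×5 + 1×3 = 23; y[4] = 1×5 + 1×5 = 10; y[5] = 1×5 = 5

[6, 19, 28, 23, 10, 5]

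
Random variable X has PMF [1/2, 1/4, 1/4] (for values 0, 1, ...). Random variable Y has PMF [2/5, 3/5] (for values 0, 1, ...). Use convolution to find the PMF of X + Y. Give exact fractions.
P(X+Y=k) = Σ_i P(X=i)·P(Y=k-i) — a convolution of [1/2, 1/4, 1/4] and [2/5, 3/5]. P(X+Y=0) = (1/2)×(2/5) = 1/5; P(X+Y=1) = (1/2)×(3/5) + (1/4)×(2/5) = 3/10 + 1/10 = 2/5; P(X+Y=2) = (1/4)×(3/5) + (1/4)×(2/5) = 3/20 + 1/10 = 1/4; P(X+Y=3) = (1/4)×(3/5) = 3/20. PMF: [1/5, 2/5, 1/4, 3/20] (sums to 1 ✓)

[1/5, 2/5, 1/4, 3/20]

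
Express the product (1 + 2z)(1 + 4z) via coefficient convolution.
Ascending coefficients: a = [1, 2], b = [1, 4]. c[0] = 1×1 = 1; c[1] = 1×4 + 2×1 = 6; c[2] = 2×4 = 8. Result coefficients: [1, 6, 8] → 1 + 6z + 8z^2

1 + 6z + 8z^2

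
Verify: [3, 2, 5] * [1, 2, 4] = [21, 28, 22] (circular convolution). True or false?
Recompute circular convolution of [3, 2, 5] and [1, 2, 4]: y[0] = 3×1 + 2×4 + 5×2 = 21; y[1] = 3×2 + 2×1 + 5×4 = 28; y[2] = 3×4 + 2×2 + 5×1 = 21 → [21, 28, 21]. Compare to given [21, 28, 22]: they differ at index 2: given 22, correct 21, so answer: No

No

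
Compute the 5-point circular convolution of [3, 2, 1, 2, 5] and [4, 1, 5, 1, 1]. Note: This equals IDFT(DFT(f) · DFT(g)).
Either evaluate y[k] = Σ_j f[j]·g[(k-j) mod 5] directly, or use IDFT(DFT(f) · DFT(g)). y[0] = 3×4 + 2×1 + 1×1 + 2×5 + 5×1 = 30; y[1] = 3×1 + 2×4 + 1×1 + 2×1 + 5×5 = 39; y[2] = 3×5 + 2×1 + 1×4 + 2×1 + 5×1 = 28; y[3] = 3×1 + 2×5 + 1×1 + 2×4 + 5×1 = 27; y[4] = 3×1 + 2×1 + 1×5 + 2×1 + 5×4 = 32. Result: [30, 39, 28, 27, 32]

[30, 39, 28, 27, 32]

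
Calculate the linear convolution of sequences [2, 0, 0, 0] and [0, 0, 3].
y[0] = 2×0 = 0; y[1] = 2×0 + 0×0 = 0; y[2] = 2×3 + 0×0 + 0×0 = 6; y[3] = 0×3 + 0×0 + 0×0 = 0; y[4] = 0×3 + 0×0 = 0; y[5] = 0×3 = 0

[0, 0, 6, 0, 0, 0]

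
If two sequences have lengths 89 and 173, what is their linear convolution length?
Linear/full convolution length: m + n - 1 = 89 + 173 - 1 = 261

261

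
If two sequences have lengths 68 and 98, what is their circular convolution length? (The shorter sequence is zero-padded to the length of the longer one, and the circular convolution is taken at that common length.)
Circular convolution (zero-padding the shorter input) has length max(m, n) = max(68, 98) = 98

98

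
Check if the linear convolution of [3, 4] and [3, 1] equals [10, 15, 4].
Recompute linear convolution of [3, 4] and [3, 1]: y[0] = 3×3 = 9; y[1] = 3×1 + 4×3 = 15; y[2] = 4×1 = 4 → [9, 15, 4]. Compare to given [10, 15, 4]: they differ at index 0: given 10, correct 9, so answer: No

No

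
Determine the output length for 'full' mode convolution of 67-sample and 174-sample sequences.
Linear/full convolution length: m + n - 1 = 67 + 174 - 1 = 240

240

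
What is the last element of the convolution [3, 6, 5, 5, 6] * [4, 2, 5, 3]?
Use y[k] = Σ_i a[i]·b[k-i] at k=7. y[7] = 6×3 = 18

18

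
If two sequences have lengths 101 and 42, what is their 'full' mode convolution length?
Linear/full convolution length: m + n - 1 = 101 + 42 - 1 = 142

142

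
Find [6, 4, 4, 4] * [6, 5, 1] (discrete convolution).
y[0] = 6×6 = 36; y[1] = 6×5 + 4×6 = 54; y[2] = 6×1 + 4×5 + 4×6 = 50; y[3] = 4×1 + 4×5 + 4×6 = 48; y[4] = 4×1 + 4×5 = 24; y[5] = 4×1 = 4

[36, 54, 50, 48, 24, 4]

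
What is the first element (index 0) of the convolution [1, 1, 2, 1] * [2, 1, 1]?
Use y[k] = Σ_i a[i]·b[k-i] at k=0. y[0] = 1×2 = 2

2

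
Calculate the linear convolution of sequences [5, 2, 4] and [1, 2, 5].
y[0] = 5×1 = 5; y[1] = 5×2 + 2×1 = 12; y[2] = 5×5 + 2×2 + 4×1 = 33; y[3] = 2×5 + 4×2 = 18; y[4] = 4×5 = 20

[5, 12, 33, 18, 20]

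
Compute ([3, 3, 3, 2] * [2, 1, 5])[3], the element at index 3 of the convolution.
Use y[k] = Σ_i a[i]·b[k-i] at k=3. y[3] = 3×5 + 3×1 + 2×2 = 22

22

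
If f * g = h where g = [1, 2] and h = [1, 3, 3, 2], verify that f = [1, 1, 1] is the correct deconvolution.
Forward-compute [1, 1, 1] * [1, 2]: h[0] = 1×1 = 1; h[1] = 1×2 + 1×1 = 3; h[2] = 1×2 + 1×1 = 3; h[3] = 1×2 = 2 → [1, 3, 3, 2]. Matches given h = [1, 3, 3, 2], so verified.

Verified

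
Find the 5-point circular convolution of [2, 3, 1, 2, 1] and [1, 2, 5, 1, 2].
Use y[k] = Σ_j x[j]·h[(k-j) mod 5]. y[0] = 2×1 + 3×2 + 1×1 + 2×5 + 1×2 = 21; y[1] = 2×2 + 3×1 + 1×2 + 2×1 + 1×5 = 16; y[2] = 2×5 + 3×2 + 1×1 + 2×2 + 1×1 = 22; y[3] = 2×1 + 3×5 + 1×2 + 2×1 + 1×2 = 23; y[4] = 2×2 + 3×1 + 1×5 + 2×2 + 1×1 = 17. Result: [21, 16, 22, 23, 17]

[21, 16, 22, 23, 17]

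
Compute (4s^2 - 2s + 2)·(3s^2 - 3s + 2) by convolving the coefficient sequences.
Ascending coefficients: a = [2, -2, 4], b = [2, -3, 3]. c[0] = 2×2 = 4; c[1] = 2×-3 + -2×2 = -10; c[2] = 2×3 + -2×-3 + 4×2 = 20; c[3] = -2×3 + 4×-3 = -18; c[4] = 4×3 = 12. Result coefficients: [4, -10, 20, -18, 12] → 12s^4 - 18s^3 + 20s^2 - 10s + 4

12s^4 - 18s^3 + 20s^2 - 10s + 4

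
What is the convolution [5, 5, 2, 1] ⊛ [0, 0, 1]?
y[0] = 5×0 = 0; y[1] = 5×0 + 5×0 = 0; y[2] = 5×1 + 5×0 + 2×0 = 5; y[3] = 5×1 + 2×0 + 1×0 = 5; y[4] = 2×1 + 1×0 = 2; y[5] = 1×1 = 1

[0, 0, 5, 5, 2, 1]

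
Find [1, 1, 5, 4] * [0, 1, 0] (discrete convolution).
y[0] = 1×0 = 0; y[1] = 1×1 + 1×0 = 1; y[2] = 1×0 + 1×1 + 5×0 = 1; y[3] = 1×0 + 5×1 + 4×0 = 5; y[4] = 5×0 + 4×1 = 4; y[5] = 4×0 = 0

[0, 1, 1, 5, 4, 0]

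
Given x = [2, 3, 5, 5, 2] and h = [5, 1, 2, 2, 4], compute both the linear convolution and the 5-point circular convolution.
Linear: y_lin[0] = 2×5 = 10; y_lin[1] = 2×1 + 3×5 = 17; y_lin[2] = 2×2 + 3×1 + 5×5 = 32; y_lin[3] = 2×2 + 3×2 + 5×1 + 5×5 = 40; y_lin[4] = 2×4 + 3×2 + 5×2 + 5×1 + 2×5 = 39; y_lin[5] = 3×4 + 5×2 + 5×2 + 2×1 = 34; y_lin[6] = 5×4 + 5×2 + 2×2 = 34; y_lin[7] = 5×4 + 2×2 = 24; y_lin[8] = 2×4 = 8 → [10, 17, 32, 40, 39, 34, 34, 24, 8]. Circular (length 5): y[0] = 2×5 + 3×4 + 5×2 + 5×2 + 2×1 = 44; y[1] = 2×1 + 3×5 + 5×4 + 5×2 + 2×2 = 51; y[2] = 2×2 + 3×1 + 5×5 + 5×4 + 2×2 = 56; y[3] = 2×2 + 3×2 + 5×1 + 5×5 + 2×4 = 48; y[4] = 2×4 + 3×2 + 5×2 + 5×1 + 2×5 = 39 → [44, 51, 56, 48, 39]

Linear: [10, 17, 32, 40, 39, 34, 34, 24, 8], Circular: [44, 51, 56, 48, 39]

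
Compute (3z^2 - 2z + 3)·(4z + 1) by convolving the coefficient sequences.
Ascending coefficients: a = [3, -2, 3], b = [1, 4]. c[0] = 3×1 = 3; c[1] = 3×4 + -2×1 = 10; c[2] = -2×4 + 3×1 = -5; c[3] = 3×4 = 12. Result coefficients: [3, 10, -5, 12] → 12z^3 - 5z^2 + 10z + 3

12z^3 - 5z^2 + 10z + 3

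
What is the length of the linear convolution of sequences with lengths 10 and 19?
Linear/full convolution length: m + n - 1 = 10 + 19 - 1 = 28

28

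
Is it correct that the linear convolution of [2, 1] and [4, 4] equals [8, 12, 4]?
Recompute linear convolution of [2, 1] and [4, 4]: y[0] = 2×4 = 8; y[1] = 2×4 + 1×4 = 12; y[2] = 1×4 = 4 → [8, 12, 4]. Given [8, 12, 4] matches, so answer: Yes

Yes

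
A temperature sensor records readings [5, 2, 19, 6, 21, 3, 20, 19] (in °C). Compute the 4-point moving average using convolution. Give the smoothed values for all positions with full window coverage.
4-point moving average kernel = [1, 1, 1, 1]. Apply in 'valid' mode (full window coverage): avg[0] = (5 + 2 + 19 + 6) / 4 = 8.0; avg[1] = (2 + 19 + 6 + 21) / 4 = 12.0; avg[2] = (19 + 6 + 21 + 3) / 4 = 12.25; avg[3] = (6 + 21 + 3 + 20) / 4 = 12.5; avg[4] = (21 + 3 + 20 + 19) / 4 = 15.75. Smoothed values: [8.0, 12.0, 12.25, 12.5, 15.75]

[8.0, 12.0, 12.25, 12.5, 15.75]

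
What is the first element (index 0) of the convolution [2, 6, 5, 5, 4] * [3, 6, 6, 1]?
Use y[k] = Σ_i a[i]·b[k-i] at k=0. y[0] = 2×3 = 6

6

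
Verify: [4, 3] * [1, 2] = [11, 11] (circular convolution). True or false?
Recompute circular convolution of [4, 3] and [1, 2]: y[0] = 4×1 + 3×2 = 10; y[1] = 4×2 + 3×1 = 11 → [10, 11]. Compare to given [11, 11]: they differ at index 0: given 11, correct 10, so answer: No

No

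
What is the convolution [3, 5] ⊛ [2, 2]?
y[0] = 3×2 = 6; y[1] = 3×2 + 5×2 = 16; y[2] = 5×2 = 10

[6, 16, 10]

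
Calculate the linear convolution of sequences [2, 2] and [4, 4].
y[0] = 2×4 = 8; y[1] = 2×4 + 2×4 = 16; y[2] = 2×4 = 8

[8, 16, 8]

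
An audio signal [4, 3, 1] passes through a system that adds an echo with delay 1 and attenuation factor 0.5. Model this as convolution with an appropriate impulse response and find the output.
Direct-path + delayed-attenuated-path model → impulse response h = [1, 0.5] (1 at lag 0, 0.5 at lag 1). Output y[n] = x[n] + 0.5·x[n - 1] (with x[n] = 0 outside 0..2): y[0] = 4 + 0.5×0 = 4; y[1] = 3 + 0.5×4 = 5.0; y[2] = 1 + 0.5×3 = 2.5; y[3] = 0 + 0.5×1 = 0.5. So y = [4, 5.0, 2.5, 0.5]

[4, 5.0, 2.5, 0.5]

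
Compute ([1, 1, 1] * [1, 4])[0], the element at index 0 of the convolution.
Use y[k] = Σ_i a[i]·b[k-i] at k=0. y[0] = 1×1 = 1

1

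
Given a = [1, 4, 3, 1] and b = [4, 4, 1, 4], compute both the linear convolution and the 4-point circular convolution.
Linear: y_lin[0] = 1×4 = 4; y_lin[1] = 1×4 + 4×4 = 20; y_lin[2] = 1×1 + 4×4 + 3×4 = 29; y_lin[3] = 1×4 + 4×1 + 3×4 + 1×4 = 24; y_lin[4] = 4×4 + 3×1 + 1×4 = 23; y_lin[5] = 3×4 + 1×1 = 13; y_lin[6] = 1×4 = 4 → [4, 20, 29, 24, 23, 13, 4]. Circular (length 4): y[0] = 1×4 + 4×4 + 3×1 + 1×4 = 27; y[1] = 1×4 + 4×4 + 3×4 + 1×1 = 33; y[2] = 1×1 + 4×4 + 3×4 + 1×4 = 33; y[3] = 1×4 + 4×1 + 3×4 + 1×4 = 24 → [27, 33, 33, 24]

Linear: [4, 20, 29, 24, 23, 13, 4], Circular: [27, 33, 33, 24]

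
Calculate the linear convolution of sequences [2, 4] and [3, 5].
y[0] = 2×3 = 6; y[1] = 2×5 + 4×3 = 22; y[2] = 4×5 = 20

[6, 22, 20]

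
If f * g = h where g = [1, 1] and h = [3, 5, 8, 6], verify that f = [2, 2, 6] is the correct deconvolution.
Forward-compute [2, 2, 6] * [1, 1]: h[0] = 2×1 = 2; h[1] = 2×1 + 2×1 = 4; h[2] = 2×1 + 6×1 = 8; h[3] = 6×1 = 6 → [2, 4, 8, 6]. Does not match given h = [3, 5, 8, 6].

Not verified. [2, 2, 6] * [1, 1] = [2, 4, 8, 6], which differs from [3, 5, 8, 6] at index 0.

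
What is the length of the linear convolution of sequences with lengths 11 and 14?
Linear/full convolution length: m + n - 1 = 11 + 14 - 1 = 24

24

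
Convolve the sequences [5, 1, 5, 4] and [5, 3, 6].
y[0] = 5×5 = 25; y[1] = 5×3 + 1×5 = 20; y[2] = 5×6 + 1×3 + 5×5 = 58; y[3] = 1×6 + 5×3 + 4×5 = 41; y[4] = 5×6 + 4×3 = 42; y[5] = 4×6 = 24

[25, 20, 58, 41, 42, 24]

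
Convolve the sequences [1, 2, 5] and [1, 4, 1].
y[0] = 1×1 = 1; y[1] = 1×4 + 2×1 = 6; y[2] = 1×1 + 2×4 + 5×1 = 14; y[3] = 2×1 + 5×4 = 22; y[4] = 5×1 = 5

[1, 6, 14, 22, 5]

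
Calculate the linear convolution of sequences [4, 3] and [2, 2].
y[0] = 4×2 = 8; y[1] = 4×2 + 3×2 = 14; y[2] = 3×2 = 6

[8, 14, 6]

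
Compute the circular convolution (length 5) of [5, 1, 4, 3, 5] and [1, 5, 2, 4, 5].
Use y[k] = Σ_j f[j]·g[(k-j) mod 5]. y[0] = 5×1 + 1×5 + 4×4 + 3×2 + 5×5 = 57; y[1] = 5×5 + 1×1 + 4×5 + 3×4 + 5×2 = 68; y[2] = 5×2 + 1×5 + 4×1 + 3×5 + 5×4 = 54; y[3] = 5×4 + 1×2 + 4×5 + 3×1 + 5×5 = 70; y[4] = 5×5 + 1×4 + 4×2 + 3×5 + 5×1 = 57. Result: [57, 68, 54, 70, 57]

[57, 68, 54, 70, 57]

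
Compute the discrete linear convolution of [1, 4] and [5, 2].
y[0] = 1×5 = 5; y[1] = 1×2 + 4×5 = 22; y[2] = 4×2 = 8

[5, 22, 8]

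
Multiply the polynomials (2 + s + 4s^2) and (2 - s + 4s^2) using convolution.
Ascending coefficients: a = [2, 1, 4], b = [2, -1, 4]. c[0] = 2×2 = 4; c[1] = 2×-1 + 1×2 = 0; c[2] = 2×4 + 1×-1 + 4×2 = 15; c[3] = 1×4 + 4×-1 = 0; c[4] = 4×4 = 16. Result coefficients: [4, 0, 15, 0, 16] → 4 + 15s^2 + 16s^4

4 + 15s^2 + 16s^4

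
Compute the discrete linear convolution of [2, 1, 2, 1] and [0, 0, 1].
y[0] = 2×0 = 0; y[1] = 2×0 + 1×0 = 0; y[2] = 2×1 + 1×0 + 2×0 = 2; y[3] = 1×1 + 2×0 + 1×0 = 1; y[4] = 2×1 + 1×0 = 2; y[5] = 1×1 = 1

[0, 0, 2, 1, 2, 1]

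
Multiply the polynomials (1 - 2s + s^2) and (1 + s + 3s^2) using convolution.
Ascending coefficients: a = [1, -2, 1], b = [1, 1, 3]. c[0] = 1×1 = 1; c[1] = 1×1 + -2×1 = -1; c[2] = 1×3 + -2×1 + 1×1 = 2; c[3] = -2×3 + 1×1 = -5; c[4] = 1×3 = 3. Result coefficients: [1, -1, 2, -5, 3] → 1 - s + 2s^2 - 5s^3 + 3s^4

1 - s + 2s^2 - 5s^3 + 3s^4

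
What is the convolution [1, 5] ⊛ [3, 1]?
y[0] = 1×3 = 3; y[1] = 1×1 + 5×3 = 16; y[2] = 5×1 = 5

[3, 16, 5]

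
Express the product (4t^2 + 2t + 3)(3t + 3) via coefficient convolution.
Ascending coefficients: a = [3, 2, 4], b = [3, 3]. c[0] = 3×3 = 9; c[1] = 3×3 + 2×3 = 15; c[2] = 2×3 + 4×3 = 18; c[3] = 4×3 = 12. Result coefficients: [9, 15, 18, 12] → 12t^3 + 18t^2 + 15t + 9

12t^3 + 18t^2 + 15t + 9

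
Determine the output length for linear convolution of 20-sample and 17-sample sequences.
Linear/full convolution length: m + n - 1 = 20 + 17 - 1 = 36

36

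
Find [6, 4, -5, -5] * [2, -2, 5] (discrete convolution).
y[0] = 6×2 = 12; y[1] = 6×-2 + 4×2 = -4; y[2] = 6×5 + 4×-2 + -5×2 = 12; y[3] = 4×5 + -5×-2 + -5×2 = 20; y[4] = -5×5 + -5×-2 = -15; y[5] = -5×5 = -25

[12, -4, 12, 20, -15, -25]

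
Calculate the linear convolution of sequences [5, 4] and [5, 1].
y[0] = 5×5 = 25; y[1] = 5×1 + 4×5 = 25; y[2] = 4×1 = 4

[25, 25, 4]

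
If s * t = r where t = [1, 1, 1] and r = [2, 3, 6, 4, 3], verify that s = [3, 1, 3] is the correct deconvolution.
Forward-compute [3, 1, 3] * [1, 1, 1]: r[0] = 3×1 = 3; r[1] = 3×1 + 1×1 = 4; r[2] = 3×1 + 1×1 + 3×1 = 7; r[3] = 1×1 + 3×1 = 4; r[4] = 3×1 = 3 → [3, 4, 7, 4, 3]. Does not match given r = [2, 3, 6, 4, 3].

Not verified. [3, 1, 3] * [1, 1, 1] = [3, 4, 7, 4, 3], which differs from [2, 3, 6, 4, 3] at index 0.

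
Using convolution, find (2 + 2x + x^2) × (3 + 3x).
Ascending coefficients: a = [2, 2, 1], b = [3, 3]. c[0] = 2×3 = 6; c[1] = 2×3 + 2×3 = 12; c[2] = 2×3 + 1×3 = 9; c[3] = 1×3 = 3. Result coefficients: [6, 12, 9, 3] → 6 + 12x + 9x^2 + 3x^3

6 + 12x + 9x^2 + 3x^3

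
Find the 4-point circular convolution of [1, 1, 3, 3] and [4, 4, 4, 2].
Use y[k] = Σ_j f[j]·g[(k-j) mod 4]. y[0] = 1×4 + 1×2 + 3×4 + 3×4 = 30; y[1] = 1×4 + 1×4 + 3×2 + 3×4 = 26; y[2] = 1×4 + 1×4 + 3×4 + 3×2 = 26; y[3] = 1×2 + 1×4 + 3×4 + 3×4 = 30. Result: [30, 26, 26, 30]

[30, 26, 26, 30]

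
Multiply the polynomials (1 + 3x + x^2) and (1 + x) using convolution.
Ascending coefficients: a = [1, 3, 1], b = [1, 1]. c[0] = 1×1 = 1; c[1] = 1×1 + 3×1 = 4; c[2] = 3×1 + 1×1 = 4; c[3] = 1×1 = 1. Result coefficients: [1, 4, 4, 1] → 1 + 4x + 4x^2 + x^3

1 + 4x + 4x^2 + x^3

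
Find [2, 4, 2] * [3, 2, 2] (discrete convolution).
y[0] = 2×3 = 6; y[1] = 2×2 + 4×3 = 16; y[2] = 2×2 + 4×2 + 2×3 = 18; y[3] = 4×2 + 2×2 = 12; y[4] = 2×2 = 4

[6, 16, 18, 12, 4]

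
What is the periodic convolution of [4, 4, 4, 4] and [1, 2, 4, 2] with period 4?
Use y[k] = Σ_j f[j]·g[(k-j) mod 4]. y[0] = 4×1 + 4×2 + 4×4 + 4×2 = 36; y[1] = 4×2 + 4×1 + 4×2 + 4×4 = 36; y[2] = 4×4 + 4×2 + 4×1 + 4×2 = 36; y[3] = 4×2 + 4×4 + 4×2 + 4×1 = 36. Result: [36, 36, 36, 36]

[36, 36, 36, 36]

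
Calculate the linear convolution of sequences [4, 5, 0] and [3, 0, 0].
y[0] = 4×3 = 12; y[1] = 4×0 + 5×3 = 15; y[2] = 4×0 + 5×0 + 0×3 = 0; y[3] = 5×0 + 0×0 = 0; y[4] = 0×0 = 0

[12, 15, 0, 0, 0]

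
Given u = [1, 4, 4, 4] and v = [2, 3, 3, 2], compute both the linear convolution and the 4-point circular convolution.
Linear: y_lin[0] = 1×2 = 2; y_lin[1] = 1×3 + 4×2 = 11; y_lin[2] = 1×3 + 4×3 + 4×2 = 23; y_lin[3] = 1×2 + 4×3 + 4×3 + 4×2 = 34; y_lin[4] = 4×2 + 4×3 + 4×3 = 32; y_lin[5] = 4×2 + 4×3 = 20; y_lin[6] = 4×2 = 8 → [2, 11, 23, 34, 32, 20, 8]. Circular (length 4): y[0] = 1×2 + 4×2 + 4×3 + 4×3 = 34; y[1] = 1×3 + 4×2 + 4×2 + 4×3 = 31; y[2] = 1×3 + 4×3 + 4×2 + 4×2 = 31; y[3] = 1×2 + 4×3 + 4×3 + 4×2 = 34 → [34, 31, 31, 34]

Linear: [2, 11, 23, 34, 32, 20, 8], Circular: [34, 31, 31, 34]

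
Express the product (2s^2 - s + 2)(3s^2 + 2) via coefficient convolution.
Ascending coefficients: a = [2, -1, 2], b = [2, 0, 3]. c[0] = 2×2 = 4; c[1] = 2×0 + -1×2 = -2; c[2] = 2×3 + -1×0 + 2×2 = 10; c[3] = -1×3 + 2×0 = -3; c[4] = 2×3 = 6. Result coefficients: [4, -2, 10, -3, 6] → 6s^4 - 3s^3 + 10s^2 - 2s + 4

6s^4 - 3s^3 + 10s^2 - 2s + 4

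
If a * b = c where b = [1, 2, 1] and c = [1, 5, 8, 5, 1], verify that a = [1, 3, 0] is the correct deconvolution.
Forward-compute [1, 3, 0] * [1, 2, 1]: c[0] = 1×1 = 1; c[1] = 1×2 + 3×1 = 5; c[2] = 1×1 + 3×2 + 0×1 = 7; c[3] = 3×1 + 0×2 = 3; c[4] = 0×1 = 0 → [1, 5, 7, 3, 0]. Does not match given c = [1, 5, 8, 5, 1].

Not verified. [1, 3, 0] * [1, 2, 1] = [1, 5, 7, 3, 0], which differs from [1, 5, 8, 5, 1] at index 2.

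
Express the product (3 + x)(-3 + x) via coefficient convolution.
Ascending coefficients: a = [3, 1], b = [-3, 1]. c[0] = 3×-3 = -9; c[1] = 3×1 + 1×-3 = 0; c[2] = 1×1 = 1. Result coefficients: [-9, 0, 1] → -9 + x^2

-9 + x^2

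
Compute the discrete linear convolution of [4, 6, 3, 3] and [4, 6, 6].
y[0] = 4×4 = 16; y[1] = 4×6 + 6×4 = 48; y[2] = 4×6 + 6×6 + 3×4 = 72; y[3] = 6×6 + 3×6 + 3×4 = 66; y[4] = 3×6 + 3×6 = 36; y[5] = 3×6 = 18

[16, 48, 72, 66, 36, 18]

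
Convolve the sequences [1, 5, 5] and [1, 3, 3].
y[0] = 1×1 = 1; y[1] = 1×3 + 5×1 = 8; y[2] = 1×3 + 5×3 + 5×1 = 23; y[3] = 5×3 + 5×3 = 30; y[4] = 5×3 = 15

[1, 8, 23, 30, 15]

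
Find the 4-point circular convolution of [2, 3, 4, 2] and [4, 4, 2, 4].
Use y[k] = Σ_j a[j]·b[(k-j) mod 4]. y[0] = 2×4 + 3×4 + 4×2 + 2×4 = 36; y[1] = 2×4 + 3×4 + 4×4 + 2×2 = 40; y[2] = 2×2 + 3×4 + 4×4 + 2×4 = 40; y[3] = 2×4 + 3×2 + 4×4 + 2×4 = 38. Result: [36, 40, 40, 38]

[36, 40, 40, 38]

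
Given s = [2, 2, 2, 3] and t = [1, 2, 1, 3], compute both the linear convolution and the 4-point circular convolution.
Linear: y_lin[0] = 2×1 = 2; y_lin[1] = 2×2 + 2×1 = 6; y_lin[2] = 2×1 + 2×2 + 2×1 = 8; y_lin[3] = 2×3 + 2×1 + 2×2 + 3×1 = 15; y_lin[4] = 2×3 + 2×1 + 3×2 = 14; y_lin[5] = 2×3 + 3×1 = 9; y_lin[6] = 3×3 = 9 → [2, 6, 8, 15, 14, 9, 9]. Circular (length 4): y[0] = 2×1 + 2×3 + 2×1 + 3×2 = 16; y[1] = 2×2 + 2×1 + 2×3 + 3×1 = 15; y[2] = 2×1 + 2×2 + 2×1 + 3×3 = 17; y[3] = 2×3 + 2×1 + 2×2 + 3×1 = 15 → [16, 15, 17, 15]

Linear: [2, 6, 8, 15, 14, 9, 9], Circular: [16, 15, 17, 15]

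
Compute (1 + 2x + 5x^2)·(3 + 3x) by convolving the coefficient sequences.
Ascending coefficients: a = [1, 2, 5], b = [3, 3]. c[0] = 1×3 = 3; c[1] = 1×3 + 2×3 = 9; c[2] = 2×3 + 5×3 = 21; c[3] = 5×3 = 15. Result coefficients: [3, 9, 21, 15] → 3 + 9x + 21x^2 + 15x^3

3 + 9x + 21x^2 + 15x^3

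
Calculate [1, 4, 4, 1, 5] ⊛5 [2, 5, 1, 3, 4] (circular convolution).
Use y[k] = Σ_j u[j]·v[(k-j) mod 5]. y[0] = 1×2 + 4×4 + 4×3 + 1×1 + 5×5 = 56; y[1] = 1×5 + 4×2 + 4×4 + 1×3 + 5×1 = 37; y[2] = 1×1 + 4×5 + 4×2 + 1×4 + 5×3 = 48; y[3] = 1×3 + 4×1 + 4×5 + 1×2 + 5×4 = 49; y[4] = 1×4 + 4×3 + 4×1 + 1×5 + 5×2 = 35. Result: [56, 37, 48, 49, 35]

[56, 37, 48, 49, 35]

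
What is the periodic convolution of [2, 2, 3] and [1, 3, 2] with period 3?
Use y[k] = Σ_j u[j]·v[(k-j) mod 3]. y[0] = 2×1 + 2×2 + 3×3 = 15; y[1] = 2×3 + 2×1 + 3×2 = 14; y[2] = 2×2 + 2×3 + 3×1 = 13. Result: [15, 14, 13]

[15, 14, 13]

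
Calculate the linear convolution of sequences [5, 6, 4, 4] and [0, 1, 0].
y[0] = 5×0 = 0; y[1] = 5×1 + 6×0 = 5; y[2] = 5×0 + 6×1 + 4×0 = 6; y[3] = 6×0 + 4×1 + 4×0 = 4; y[4] = 4×0 + 4×1 = 4; y[5] = 4×0 = 0

[0, 5, 6, 4, 4, 0]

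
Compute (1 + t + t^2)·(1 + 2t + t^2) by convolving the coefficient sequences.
Ascending coefficients: a = [1, 1, 1], b = [1, 2, 1]. c[0] = 1×1 = 1; c[1] = 1×2 + 1×1 = 3; c[2] = 1×1 + 1×2 + 1×1 = 4; c[3] = 1×1 + 1×2 = 3; c[4] = 1×1 = 1. Result coefficients: [1, 3, 4, 3, 1] → 1 + 3t + 4t^2 + 3t^3 + t^4

1 + 3t + 4t^2 + 3t^3 + t^4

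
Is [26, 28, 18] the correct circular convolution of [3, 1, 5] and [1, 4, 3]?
Recompute circular convolution of [3, 1, 5] and [1, 4, 3]: y[0] = 3×1 + 1×3 + 5×4 = 26; y[1] = 3×4 + 1×1 + 5×3 = 28; y[2] = 3×3 + 1×4 + 5×1 = 18 → [26, 28, 18]. Given [26, 28, 18] matches, so answer: Yes

Yes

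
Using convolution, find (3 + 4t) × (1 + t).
Ascending coefficients: a = [3, 4], b = [1, 1]. c[0] = 3×1 = 3; c[1] = 3×1 + 4×1 = 7; c[2] = 4×1 = 4. Result coefficients: [3, 7, 4] → 3 + 7t + 4t^2

3 + 7t + 4t^2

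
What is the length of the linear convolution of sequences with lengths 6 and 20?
Linear/full convolution length: m + n - 1 = 6 + 20 - 1 = 25

25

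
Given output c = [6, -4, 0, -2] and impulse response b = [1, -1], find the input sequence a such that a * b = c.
Deconvolve c=[6, -4, 0, -2] by b=[1, -1]. Since b[0]=1, solve forward: a[0] = c[0] / 1 = 6; a[1] = (c[1] - 6×-1) / 1 = 2; a[2] = (c[2] - 2×-1) / 1 = 2. So a = [6, 2, 2]. Check by forward convolution: c[0] = 6×1 = 6; c[1] = 6×-1 + 2×1 = -4; c[2] = 2×-1 + 2×1 = 0; c[3] = 2×-1 = -2

[6, 2, 2]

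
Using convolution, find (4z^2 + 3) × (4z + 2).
Ascending coefficients: a = [3, 0, 4], b = [2, 4]. c[0] = 3×2 = 6; c[1] = 3×4 + 0×2 = 12; c[2] = 0×4 + 4×2 = 8; c[3] = 4×4 = 16. Result coefficients: [6, 12, 8, 16] → 16z^3 + 8z^2 + 12z + 6

16z^3 + 8z^2 + 12z + 6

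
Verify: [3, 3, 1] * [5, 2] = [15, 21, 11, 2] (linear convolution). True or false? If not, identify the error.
Recompute linear convolution of [3, 3, 1] and [5, 2]: y[0] = 3×5 = 15; y[1] = 3×2 + 3×5 = 21; y[2] = 3×2 + 1×5 = 11; y[3] = 1×2 = 2 → [15, 21, 11, 2]. Given [15, 21, 11, 2] matches, so answer: Yes

Yes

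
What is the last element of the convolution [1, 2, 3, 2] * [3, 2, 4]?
Use y[k] = Σ_i a[i]·b[k-i] at k=5. y[5] = 2×4 = 8

8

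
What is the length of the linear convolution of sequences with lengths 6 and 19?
Linear/full convolution length: m + n - 1 = 6 + 19 - 1 = 24

24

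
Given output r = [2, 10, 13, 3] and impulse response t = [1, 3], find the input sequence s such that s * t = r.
Deconvolve r=[2, 10, 13, 3] by t=[1, 3]. Since t[0]=1, solve forward: s[0] = r[0] / 1 = 2; s[1] = (r[1] - 2×3) / 1 = 4; s[2] = (r[2] - 4×3) / 1 = 1. So s = [2, 4, 1]. Check by forward convolution: r[0] = 2×1 = 2; r[1] = 2×3 + 4×1 = 10; r[2] = 4×3 + 1×1 = 13; r[3] = 1×3 = 3

[2, 4, 1]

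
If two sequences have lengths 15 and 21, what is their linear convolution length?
Linear/full convolution length: m + n - 1 = 15 + 21 - 1 = 35

35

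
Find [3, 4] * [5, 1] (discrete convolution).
y[0] = 3×5 = 15; y[1] = 3×1 + 4×5 = 23; y[2] = 4×1 = 4

[15, 23, 4]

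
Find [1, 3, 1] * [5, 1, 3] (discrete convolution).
y[0] = 1×5 = 5; y[1] = 1×1 + 3×5 = 16; y[2] = 1×3 + 3×1 + 1×5 = 11; y[3] = 3×3 + 1×1 = 10; y[4] = 1×3 = 3

[5, 16, 11, 10, 3]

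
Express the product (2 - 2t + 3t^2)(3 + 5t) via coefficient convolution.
Ascending coefficients: a = [2, -2, 3], b = [3, 5]. c[0] = 2×3 = 6; c[1] = 2×5 + -2×3 = 4; c[2] = -2×5 + 3×3 = -1; c[3] = 3×5 = 15. Result coefficients: [6, 4, -1, 15] → 6 + 4t - t^2 + 15t^3

6 + 4t - t^2 + 15t^3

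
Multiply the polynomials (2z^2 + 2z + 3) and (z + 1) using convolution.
Ascending coefficients: a = [3, 2, 2], b = [1, 1]. c[0] = 3×1 = 3; c[1] = 3×1 + 2×1 = 5; c[2] = 2×1 + 2×1 = 4; c[3] = 2×1 = 2. Result coefficients: [3, 5, 4, 2] → 2z^3 + 4z^2 + 5z + 3

2z^3 + 4z^2 + 5z + 3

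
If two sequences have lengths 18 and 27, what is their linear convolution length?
Linear/full convolution length: m + n - 1 = 18 + 27 - 1 = 44

44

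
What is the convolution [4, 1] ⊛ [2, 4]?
y[0] = 4×2 = 8; y[1] = 4×4 + 1×2 = 18; y[2] = 1×4 = 4

[8, 18, 4]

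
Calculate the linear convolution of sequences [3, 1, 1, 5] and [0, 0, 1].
y[0] = 3×0 = 0; y[1] = 3×0 + 1×0 = 0; y[2] = 3×1 + 1×0 + 1×0 = 3; y[3] = 1×1 + 1×0 + 5×0 = 1; y[4] = 1×1 + 5×0 = 1; y[5] = 5×1 = 5

[0, 0, 3, 1, 1, 5]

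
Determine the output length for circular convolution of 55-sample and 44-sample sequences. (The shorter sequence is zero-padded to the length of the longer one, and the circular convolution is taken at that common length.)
Circular convolution (zero-padding the shorter input) has length max(m, n) = max(55, 44) = 55

55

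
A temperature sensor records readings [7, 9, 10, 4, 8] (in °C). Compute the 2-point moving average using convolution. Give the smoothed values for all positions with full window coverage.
2-point moving average kernel = [1, 1]. Apply in 'valid' mode (full window coverage): avg[0] = (7 + 9) / 2 = 8.0; avg[1] = (9 + 10) / 2 = 9.5; avg[2] = (10 + 4) / 2 = 7.0; avg[3] = (4 + 8) / 2 = 6.0. Smoothed values: [8.0, 9.5, 7.0, 6.0]

[8.0, 9.5, 7.0, 6.0]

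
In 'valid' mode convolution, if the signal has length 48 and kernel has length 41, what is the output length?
'Valid' mode counts only positions where the kernel fully overlaps the signal: m - n + 1 = 48 - 41 + 1 = 8

8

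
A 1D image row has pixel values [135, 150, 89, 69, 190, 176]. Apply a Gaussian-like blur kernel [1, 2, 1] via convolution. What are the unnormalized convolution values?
Convolve image row [135, 150, 89, 69, 190, 176] with kernel [1, 2, 1]: y[0] = 135×1 = 135; y[1] = 135×2 + 150×1 = 420; y[2] = 135×1 + 150×2 + 89×1 = 524; y[3] = 150×1 + 89×2 + 69×1 = 397; y[4] = 89×1 + 69×2 + 190×1 = 417; y[5] = 69×1 + 190×2 + 176×1 = 625; y[6] = 190×1 + 176×2 = 542; y[7] = 176×1 = 176 → [135, 420, 524, 397, 417, 625, 542, 176]. Normalization factor = sum(kernel) = 4.

[135, 420, 524, 397, 417, 625, 542, 176]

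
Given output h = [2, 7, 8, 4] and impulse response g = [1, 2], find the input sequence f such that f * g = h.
Deconvolve h=[2, 7, 8, 4] by g=[1, 2]. Since g[0]=1, solve forward: f[0] = h[0] / 1 = 2; f[1] = (h[1] - 2×2) / 1 = 3; f[2] = (h[2] - 3×2) / 1 = 2. So f = [2, 3, 2]. Check by forward convolution: h[0] = 2×1 = 2; h[1] = 2×2 + 3×1 = 7; h[2] = 3×2 + 2×1 = 8; h[3] = 2×2 = 4

[2, 3, 2]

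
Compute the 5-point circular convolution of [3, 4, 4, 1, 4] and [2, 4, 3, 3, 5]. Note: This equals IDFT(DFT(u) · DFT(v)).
Either evaluate y[k] = Σ_j u[j]·v[(k-j) mod 5] directly, or use IDFT(DFT(u) · DFT(v)). y[0] = 3×2 + 4×5 + 4×3 + 1×3 + 4×4 = 57; y[1] = 3×4 + 4×2 + 4×5 + 1×3 + 4×3 = 55; y[2] = 3×3 + 4×4 + 4×2 + 1×5 + 4×3 = 50; y[3] = 3×3 + 4×3 + 4×4 + 1×2 + 4×5 = 59; y[4] = 3×5 + 4×3 + 4×3 + 1×4 + 4×2 = 51. Result: [57, 55, 50, 59, 51]

[57, 55, 50, 59, 51]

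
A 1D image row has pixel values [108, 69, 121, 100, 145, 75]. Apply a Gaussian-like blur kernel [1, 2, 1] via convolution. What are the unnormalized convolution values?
Convolve image row [108, 69, 121, 100, 145, 75] with kernel [1, 2, 1]: y[0] = 108×1 = 108; y[1] = 108×2 + 69×1 = 285; y[2] = 108×1 + 69×2 + 121×1 = 367; y[3] = 69×1 + 121×2 + 100×1 = 411; y[4] = 121×1 + 100×2 + 145×1 = 466; y[5] = 100×1 + 145×2 + 75×1 = 465; y[6] = 145×1 + 75×2 = 295; y[7] = 75×1 = 75 → [108, 285, 367, 411, 466, 465, 295, 75]. Normalization factor = sum(kernel) = 4.

[108, 285, 367, 411, 466, 465, 295, 75]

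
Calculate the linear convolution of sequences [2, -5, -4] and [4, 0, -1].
y[0] = 2×4 = 8; y[1] = 2×0 + -5×4 = -20; y[2] = 2×-1 + -5×0 + -4×4 = -18; y[3] = -5×-1 + -4×0 = 5; y[4] = -4×-1 = 4

[8, -20, -18, 5, 4]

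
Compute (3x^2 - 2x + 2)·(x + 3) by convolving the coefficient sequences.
Ascending coefficients: a = [2, -2, 3], b = [3, 1]. c[0] = 2×3 = 6; c[1] = 2×1 + -2×3 = -4; c[2] = -2×1 + 3×3 = 7; c[3] = 3×1 = 3. Result coefficients: [6, -4, 7, 3] → 3x^3 + 7x^2 - 4x + 6

3x^3 + 7x^2 - 4x + 6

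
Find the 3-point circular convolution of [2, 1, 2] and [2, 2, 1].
Use y[k] = Σ_j a[j]·b[(k-j) mod 3]. y[0] = 2×2 + 1×1 + 2×2 = 9; y[1] = 2×2 + 1×2 + 2×1 = 8; y[2] = 2×1 + 1×2 + 2×2 = 8. Result: [9, 8, 8]

[9, 8, 8]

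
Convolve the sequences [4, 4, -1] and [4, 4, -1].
y[0] = 4×4 = 16; y[1] = 4×4 + 4×4 = 32; y[2] = 4×-1 + 4×4 + -1×4 = 8; y[3] = 4×-1 + -1×4 = -8; y[4] = -1×-1 = 1

[16, 32, 8, -8, 1]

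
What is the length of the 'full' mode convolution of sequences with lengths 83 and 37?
Linear/full convolution length: m + n - 1 = 83 + 37 - 1 = 119

119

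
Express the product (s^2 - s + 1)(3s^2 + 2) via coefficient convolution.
Ascending coefficients: a = [1, -1, 1], b = [2, 0, 3]. c[0] = 1×2 = 2; c[1] = 1×0 + -1×2 = -2; c[2] = 1×3 + -1×0 + 1×2 = 5; c[3] = -1×3 + 1×0 = -3; c[4] = 1×3 = 3. Result coefficients: [2, -2, 5, -3, 3] → 3s^4 - 3s^3 + 5s^2 - 2s + 2

3s^4 - 3s^3 + 5s^2 - 2s + 2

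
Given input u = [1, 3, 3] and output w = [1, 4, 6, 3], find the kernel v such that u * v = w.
Output length 4 = len(u) + len(v) - 1 ⇒ len(v) = 2. Solve v forward using v[k] = (w[k] - Σ_{i≥1} u[i]·v[k-i]) / u[0]: v[0] = w[0] / u[0] = 1 / 1 = 1; v[1] = (w[1] - 3×1) / u[0] = (4 - 3×1) / 1 = 1. So v = [1, 1]. Forward-check [1, 3, 3] * [1, 1]: w[0] = 1×1 = 1; w[1] = 1×1 + 3×1 = 4; w[2] = 3×1 + 3×1 = 6; w[3] = 3×1 = 3 → [1, 4, 6, 3] ✓

[1, 1]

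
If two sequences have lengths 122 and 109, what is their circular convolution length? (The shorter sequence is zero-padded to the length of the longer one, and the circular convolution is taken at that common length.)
Circular convolution (zero-padding the shorter input) has length max(m, n) = max(122, 109) = 122

122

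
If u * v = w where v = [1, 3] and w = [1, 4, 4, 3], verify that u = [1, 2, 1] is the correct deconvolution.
Forward-compute [1, 2, 1] * [1, 3]: w[0] = 1×1 = 1; w[1] = 1×3 + 2×1 = 5; w[2] = 2×3 + 1×1 = 7; w[3] = 1×3 = 3 → [1, 5, 7, 3]. Does not match given w = [1, 4, 4, 3].

Not verified. [1, 2, 1] * [1, 3] = [1, 5, 7, 3], which differs from [1, 4, 4, 3] at index 1.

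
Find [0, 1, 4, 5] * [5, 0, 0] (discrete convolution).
y[0] = 0×5 = 0; y[1] = 0×0 + 1×5 = 5; y[2] = 0×0 + 1×0 + 4×5 = 20; y[3] = 1×0 + 4×0 + 5×5 = 25; y[4] = 4×0 + 5×0 = 0; y[5] = 5×0 = 0

[0, 5, 20, 25, 0, 0]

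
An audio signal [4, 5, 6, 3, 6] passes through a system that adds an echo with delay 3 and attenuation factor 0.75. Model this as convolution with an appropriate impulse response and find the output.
Direct-path + delayed-attenuated-path model → impulse response h = [1, 0, 0, 0.75] (1 at lag 0, 0.75 at lag 3). Output y[n] = x[n] + 0.75·x[n - 3] (with x[n] = 0 outside 0..4): y[0] = 4 + 0.75×0 = 4; y[1] = 5 + 0.75×0 = 5; y[2] = 6 + 0.75×0 = 6; y[3] = 3 + 0.75×4 = 6.0; y[4] = 6 + 0.75×5 = 9.75; y[5] = 0 + 0.75×6 = 4.5; y[6] = 0 + 0.75×3 = 2.25; y[7] = 0 + 0.75×6 = 4.5. So y = [4, 5, 6, 6.0, 9.75, 4.5, 2.25, 4.5]

[4, 5, 6, 6.0, 9.75, 4.5, 2.25, 4.5]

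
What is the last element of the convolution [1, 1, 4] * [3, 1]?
Use y[k] = Σ_i a[i]·b[k-i] at k=3. y[3] = 4×1 = 4

4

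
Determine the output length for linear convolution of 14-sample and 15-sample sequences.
Linear/full convolution length: m + n - 1 = 14 + 15 - 1 = 28

28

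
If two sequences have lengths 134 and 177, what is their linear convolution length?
Linear/full convolution length: m + n - 1 = 134 + 177 - 1 = 310

310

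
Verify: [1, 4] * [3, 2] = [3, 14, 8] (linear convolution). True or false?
Recompute linear convolution of [1, 4] and [3, 2]: y[0] = 1×3 = 3; y[1] = 1×2 + 4×3 = 14; y[2] = 4×2 = 8 → [3, 14, 8]. Given [3, 14, 8] matches, so answer: Yes

Yes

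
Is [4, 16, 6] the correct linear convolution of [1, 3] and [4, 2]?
Recompute linear convolution of [1, 3] and [4, 2]: y[0] = 1×4 = 4; y[1] = 1×2 + 3×4 = 14; y[2] = 3×2 = 6 → [4, 14, 6]. Compare to given [4, 16, 6]: they differ at index 1: given 16, correct 14, so answer: No

No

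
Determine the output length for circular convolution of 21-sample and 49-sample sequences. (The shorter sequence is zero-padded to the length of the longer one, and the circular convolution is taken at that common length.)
Circular convolution (zero-padding the shorter input) has length max(m, n) = max(21, 49) = 49

49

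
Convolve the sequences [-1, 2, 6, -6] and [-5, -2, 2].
y[0] = -1×-5 = 5; y[1] = -1×-2 + 2×-5 = -8; y[2] = -1×2 + 2×-2 + 6×-5 = -36; y[3] = 2×2 + 6×-2 + -6×-5 = 22; y[4] = 6×2 + -6×-2 = 24; y[5] = -6×2 = -12

[5, -8, -36, 22, 24, -12]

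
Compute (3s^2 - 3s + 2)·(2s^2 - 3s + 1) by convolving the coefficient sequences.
Ascending coefficients: a = [2, -3, 3], b = [1, -3, 2]. c[0] = 2×1 = 2; c[1] = 2×-3 + -3×1 = -9; c[2] = 2×2 + -3×-3 + 3×1 = 16; c[3] = -3×2 + 3×-3 = -15; c[4] = 3×2 = 6. Result coefficients: [2, -9, 16, -15, 6] → 6s^4 - 15s^3 + 16s^2 - 9s + 2

6s^4 - 15s^3 + 16s^2 - 9s + 2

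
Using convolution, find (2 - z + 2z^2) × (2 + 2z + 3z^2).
Ascending coefficients: a = [2, -1, 2], b = [2, 2, 3]. c[0] = 2×2 = 4; c[1] = 2×2 + -1×2 = 2; c[2] = 2×3 + -1×2 + 2×2 = 8; c[3] = -1×3 + 2×2 = 1; c[4] = 2×3 = 6. Result coefficients: [4, 2, 8, 1, 6] → 4 + 2z + 8z^2 + z^3 + 6z^4

4 + 2z + 8z^2 + z^3 + 6z^4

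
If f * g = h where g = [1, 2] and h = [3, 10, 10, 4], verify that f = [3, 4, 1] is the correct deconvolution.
Forward-compute [3, 4, 1] * [1, 2]: h[0] = 3×1 = 3; h[1] = 3×2 + 4×1 = 10; h[2] = 4×2 + 1×1 = 9; h[3] = 1×2 = 2 → [3, 10, 9, 2]. Does not match given h = [3, 10, 10, 4].

Not verified. [3, 4, 1] * [1, 2] = [3, 10, 9, 2], which differs from [3, 10, 10, 4] at index 2.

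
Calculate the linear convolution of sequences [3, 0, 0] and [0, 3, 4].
y[0] = 3×0 = 0; y[1] = 3×3 + 0×0 = 9; y[2] = 3×4 + 0×3 + 0×0 = 12; y[3] = 0×4 + 0×3 = 0; y[4] = 0×4 = 0

[0, 9, 12, 0, 0]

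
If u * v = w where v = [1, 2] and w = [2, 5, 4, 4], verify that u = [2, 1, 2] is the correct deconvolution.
Forward-compute [2, 1, 2] * [1, 2]: w[0] = 2×1 = 2; w[1] = 2×2 + 1×1 = 5; w[2] = 1×2 + 2×1 = 4; w[3] = 2×2 = 4 → [2, 5, 4, 4]. Matches given w = [2, 5, 4, 4], so verified.

Verified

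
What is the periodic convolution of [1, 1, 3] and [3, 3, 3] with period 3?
Use y[k] = Σ_j u[j]·v[(k-j) mod 3]. y[0] = 1×3 + 1×3 + 3×3 = 15; y[1] = 1×3 + 1×3 + 3×3 = 15; y[2] = 1×3 + 1×3 + 3×3 = 15. Result: [15, 15, 15]

[15, 15, 15]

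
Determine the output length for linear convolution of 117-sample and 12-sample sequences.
Linear/full convolution length: m + n - 1 = 117 + 12 - 1 = 128

128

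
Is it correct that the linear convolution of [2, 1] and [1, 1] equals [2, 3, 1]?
Recompute linear convolution of [2, 1] and [1, 1]: y[0] = 2×1 = 2; y[1] = 2×1 + 1×1 = 3; y[2] = 1×1 = 1 → [2, 3, 1]. Given [2, 3, 1] matches, so answer: Yes

Yes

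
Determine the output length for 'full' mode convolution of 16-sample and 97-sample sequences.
Linear/full convolution length: m + n - 1 = 16 + 97 - 1 = 112

112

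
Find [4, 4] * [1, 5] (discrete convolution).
y[0] = 4×1 = 4; y[1] = 4×5 + 4×1 = 24; y[2] = 4×5 = 20

[4, 24, 20]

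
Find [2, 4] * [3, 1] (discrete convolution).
y[0] = 2×3 = 6; y[1] = 2×1 + 4×3 = 14; y[2] = 4×1 = 4

[6, 14, 4]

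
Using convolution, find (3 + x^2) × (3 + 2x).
Ascending coefficients: a = [3, 0, 1], b = [3, 2]. c[0] = 3×3 = 9; c[1] = 3×2 + 0×3 = 6; c[2] = 0×2 + 1×3 = 3; c[3] = 1×2 = 2. Result coefficients: [9, 6, 3, 2] → 9 + 6x + 3x^2 + 2x^3

9 + 6x + 3x^2 + 2x^3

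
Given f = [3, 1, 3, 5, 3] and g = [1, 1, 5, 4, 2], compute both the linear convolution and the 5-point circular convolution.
Linear: y_lin[0] = 3×1 = 3; y_lin[1] = 3×1 + 1×1 = 4; y_lin[2] = 3×5 + 1×1 + 3×1 = 19; y_lin[3] = 3×4 + 1×5 + 3×1 + 5×1 = 25; y_lin[4] = 3×2 + 1×4 + 3×5 + 5×1 + 3×1 = 33; y_lin[5] = 1×2 + 3×4 + 5×5 + 3×1 = 42; y_lin[6] = 3×2 + 5×4 + 3×5 = 41; y_lin[7] = 5×2 + 3×4 = 22; y_lin[8] = 3×2 = 6 → [3, 4, 19, 25, 33, 42, 41, 22, 6]. Circular (length 5): y[0] = 3×1 + 1×2 + 3×4 + 5×5 + 3×1 = 45; y[1] = 3×1 + 1×1 + 3×2 + 5×4 + 3×5 = 45; y[2] = 3×5 + 1×1 + 3×1 + 5×2 + 3×4 = 41; y[3] = 3×4 + 1×5 + 3×1 + 5×1 + 3×2 = 31; y[4] = 3×2 + 1×4 + 3×5 + 5×1 + 3×1 = 33 → [45, 45, 41, 31, 33]

Linear: [3, 4, 19, 25, 33, 42, 41, 22, 6], Circular: [45, 45, 41, 31, 33]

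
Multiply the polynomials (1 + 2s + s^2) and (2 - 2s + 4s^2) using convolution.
Ascending coefficients: a = [1, 2, 1], b = [2, -2, 4]. c[0] = 1×2 = 2; c[1] = 1×-2 + 2×2 = 2; c[2] = 1×4 + 2×-2 + 1×2 = 2; c[3] = 2×4 + 1×-2 = 6; c[4] = 1×4 = 4. Result coefficients: [2, 2, 2, 6, 4] → 2 + 2s + 2s^2 + 6s^3 + 4s^4

2 + 2s + 2s^2 + 6s^3 + 4s^4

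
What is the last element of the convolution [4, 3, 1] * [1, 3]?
Use y[k] = Σ_i a[i]·b[k-i] at k=3. y[3] = 1×3 = 3

3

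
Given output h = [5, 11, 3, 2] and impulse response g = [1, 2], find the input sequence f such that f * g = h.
Deconvolve h=[5, 11, 3, 2] by g=[1, 2]. Since g[0]=1, solve forward: f[0] = h[0] / 1 = 5; f[1] = (h[1] - 5×2) / 1 = 1; f[2] = (h[2] - 1×2) / 1 = 1. So f = [5, 1, 1]. Check by forward convolution: h[0] = 5×1 = 5; h[1] = 5×2 + 1×1 = 11; h[2] = 1×2 + 1×1 = 3; h[3] = 1×2 = 2

[5, 1, 1]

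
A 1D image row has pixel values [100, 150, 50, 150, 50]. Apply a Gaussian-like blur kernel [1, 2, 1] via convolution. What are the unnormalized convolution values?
Convolve image row [100, 150, 50, 150, 50] with kernel [1, 2, 1]: y[0] = 100×1 = 100; y[1] = 100×2 + 150×1 = 350; y[2] = 100×1 + 150×2 + 50×1 = 450; y[3] = 150×1 + 50×2 + 150×1 = 400; y[4] = 50×1 + 150×2 + 50×1 = 400; y[5] = 150×1 + 50×2 = 250; y[6] = 50×1 = 50 → [100, 350, 450, 400, 400, 250, 50]. Normalization factor = sum(kernel) = 4.

[100, 350, 450, 400, 400, 250, 50]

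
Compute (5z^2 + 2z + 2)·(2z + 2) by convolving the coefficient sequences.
Ascending coefficients: a = [2, 2, 5], b = [2, 2]. c[0] = 2×2 = 4; c[1] = 2×2 + 2×2 = 8; c[2] = 2×2 + 5×2 = 14; c[3] = 5×2 = 10. Result coefficients: [4, 8, 14, 10] → 10z^3 + 14z^2 + 8z + 4

10z^3 + 14z^2 + 8z + 4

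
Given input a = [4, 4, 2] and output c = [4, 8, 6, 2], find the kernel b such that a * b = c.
Output length 4 = len(a) + len(b) - 1 ⇒ len(b) = 2. Solve b forward using b[k] = (c[k] - Σ_{i≥1} a[i]·b[k-i]) / a[0]: b[0] = c[0] / a[0] = 4 / 4 = 1; b[1] = (c[1] - 4×1) / a[0] = (8 - 4×1) / 4 = 1. So b = [1, 1]. Forward-check [4, 4, 2] * [1, 1]: c[0] = 4×1 = 4; c[1] = 4×1 + 4×1 = 8; c[2] = 4×1 + 2×1 = 6; c[3] = 2×1 = 2 → [4, 8, 6, 2] ✓

[1, 1]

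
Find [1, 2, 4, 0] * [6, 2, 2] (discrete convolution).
y[0] = 1×6 = 6; y[1] = 1×2 + 2×6 = 14; y[2] = 1×2 + 2×2 + 4×6 = 30; y[3] = 2×2 + 4×2 + 0×6 = 12; y[4] = 4×2 + 0×2 = 8; y[5] = 0×2 = 0

[6, 14, 30, 12, 8, 0]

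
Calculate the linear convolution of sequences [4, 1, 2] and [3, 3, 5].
y[0] = 4×3 = 12; y[1] = 4×3 + 1×3 = 15; y[2] = 4×5 + 1×3 + 2×3 = 29; y[3] = 1×5 + 2×3 = 11; y[4] = 2×5 = 10

[12, 15, 29, 11, 10]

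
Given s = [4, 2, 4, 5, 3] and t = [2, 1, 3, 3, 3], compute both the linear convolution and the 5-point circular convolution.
Linear: y_lin[0] = 4×2 = 8; y_lin[1] = 4×1 + 2×2 = 8; y_lin[2] = 4×3 + 2×1 + 4×2 = 22; y_lin[3] = 4×3 + 2×3 + 4×1 + 5×2 = 32; y_lin[4] = 4×3 + 2×3 + 4×3 + 5×1 + 3×2 = 41; y_lin[5] = 2×3 + 4×3 + 5×3 + 3×1 = 36; y_lin[6] = 4×3 + 5×3 + 3×3 = 36; y_lin[7] = 5×3 + 3×3 = 24; y_lin[8] = 3×3 = 9 → [8, 8, 22, 32, 41, 36, 36, 24, 9]. Circular (length 5): y[0] = 4×2 + 2×3 + 4×3 + 5×3 + 3×1 = 44; y[1] = 4×1 + 2×2 + 4×3 + 5×3 + 3×3 = 44; y[2] = 4×3 + 2×1 + 4×2 + 5×3 + 3×3 = 46; y[3] = 4×3 + 2×3 + 4×1 + 5×2 + 3×3 = 41; y[4] = 4×3 + 2×3 + 4×3 + 5×1 + 3×2 = 41 → [44, 44, 46, 41, 41]

Linear: [8, 8, 22, 32, 41, 36, 36, 24, 9], Circular: [44, 44, 46, 41, 41]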